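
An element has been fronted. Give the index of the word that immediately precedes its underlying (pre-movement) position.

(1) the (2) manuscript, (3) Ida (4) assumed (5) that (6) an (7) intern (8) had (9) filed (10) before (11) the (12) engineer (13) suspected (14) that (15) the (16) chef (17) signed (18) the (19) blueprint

The displaced element is "the manuscript" (word 2).
It is linked across 1 clause boundary (that).
It functions as the direct object of "filed", so the gap sits immediately after word 9 ("filed").
Base order: Ida assumed that an intern had filed the manuscript before the engineer suspected that the chef signed the blueprint.

9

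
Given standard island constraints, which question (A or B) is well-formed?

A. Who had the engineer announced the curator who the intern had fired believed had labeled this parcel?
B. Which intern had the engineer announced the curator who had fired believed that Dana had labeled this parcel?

In B, the wh-phrase is extracted from inside a complex-NP island (relative clause) (introduced by "who"), which blocks movement.
In A, the extraction path crosses only that-complement boundaries, which are transparent.
So A is grammatical.

A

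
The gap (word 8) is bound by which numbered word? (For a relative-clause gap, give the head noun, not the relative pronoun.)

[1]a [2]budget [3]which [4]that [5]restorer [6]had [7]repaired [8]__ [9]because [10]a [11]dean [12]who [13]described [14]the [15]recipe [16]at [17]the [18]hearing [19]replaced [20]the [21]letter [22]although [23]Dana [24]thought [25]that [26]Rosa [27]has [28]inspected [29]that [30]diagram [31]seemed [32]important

2

The gap at 8 is the object of "repaired", inside a relative clause.
The relative pronoun is "which" (word 3); it is bound by the head noun immediately before it.
Its filler is the head noun "budget", at word 2.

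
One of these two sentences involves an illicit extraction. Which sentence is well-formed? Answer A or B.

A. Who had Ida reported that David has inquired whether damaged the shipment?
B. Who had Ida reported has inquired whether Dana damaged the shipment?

In A, the wh-phrase is extracted from inside a wh-island (introduced by "whether"), which blocks movement.
In B, the extraction path crosses only that-complement boundaries, which are transparent.
So B is grammatical.

B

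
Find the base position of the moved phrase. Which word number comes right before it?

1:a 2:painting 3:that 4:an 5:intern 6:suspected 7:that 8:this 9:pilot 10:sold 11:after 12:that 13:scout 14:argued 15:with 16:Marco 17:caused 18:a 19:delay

10

The displaced element is "a painting" (word 2).
It is linked across 1 clause boundary (that).
It functions as the direct object of "sold", so the gap sits immediately after word 10 ("sold").
Base order: An intern suspected that this pilot sold a painting after that scout argued with Marco.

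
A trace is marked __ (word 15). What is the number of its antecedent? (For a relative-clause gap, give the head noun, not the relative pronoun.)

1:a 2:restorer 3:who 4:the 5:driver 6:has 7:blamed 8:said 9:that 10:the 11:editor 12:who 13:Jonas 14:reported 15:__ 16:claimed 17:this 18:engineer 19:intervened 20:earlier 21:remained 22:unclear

The gap at 15 is the subject of "claimed", inside a relative clause.
The relative pronoun is "who" (word 12); it is bound by the head noun immediately before it.
Its filler is the head noun "editor", at word 11.

11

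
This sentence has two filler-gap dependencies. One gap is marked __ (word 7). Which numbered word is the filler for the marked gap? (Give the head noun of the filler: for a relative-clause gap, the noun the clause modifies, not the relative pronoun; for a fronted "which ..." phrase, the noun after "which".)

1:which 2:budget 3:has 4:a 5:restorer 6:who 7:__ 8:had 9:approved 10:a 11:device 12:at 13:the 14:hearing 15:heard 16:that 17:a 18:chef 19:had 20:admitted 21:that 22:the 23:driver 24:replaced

5

The marked gap is inside the relative clause, the subject of "approved".
Its filler is the head noun "restorer" (via "who"), at word 5.
(The other dependency links word 2 to a gap after word 24.)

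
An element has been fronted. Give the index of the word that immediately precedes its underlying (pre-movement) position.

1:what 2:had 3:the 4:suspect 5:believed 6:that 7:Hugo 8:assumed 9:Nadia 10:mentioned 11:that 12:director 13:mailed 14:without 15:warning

The displaced element is "what" (word 1).
It is linked across 3 clause boundaries (that → Ø → Ø).
It functions as the direct object of "mailed", so the gap sits immediately after word 13 ("mailed").
Base order: The suspect had believed that Hugo assumed Nadia mentioned that director mailed what without warning.

13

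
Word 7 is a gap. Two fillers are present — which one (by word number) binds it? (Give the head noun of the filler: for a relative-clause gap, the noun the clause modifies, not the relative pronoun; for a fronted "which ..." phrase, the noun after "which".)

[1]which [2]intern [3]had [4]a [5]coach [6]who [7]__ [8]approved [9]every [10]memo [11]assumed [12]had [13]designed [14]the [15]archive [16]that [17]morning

The marked gap is inside the relative clause, the subject of "approved".
Its filler is the head noun "coach" (via "who"), at word 5.
(The other dependency links word 2 to a gap after word 11.)

5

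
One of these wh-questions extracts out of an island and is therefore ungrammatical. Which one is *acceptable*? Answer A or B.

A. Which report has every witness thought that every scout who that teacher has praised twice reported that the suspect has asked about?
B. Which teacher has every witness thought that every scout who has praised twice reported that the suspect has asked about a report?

In B, the wh-phrase is extracted from inside a complex-NP island (relative clause) (introduced by "who"), which blocks movement.
In A, the extraction path crosses only that-complement boundaries, which are transparent.
So A is grammatical.

A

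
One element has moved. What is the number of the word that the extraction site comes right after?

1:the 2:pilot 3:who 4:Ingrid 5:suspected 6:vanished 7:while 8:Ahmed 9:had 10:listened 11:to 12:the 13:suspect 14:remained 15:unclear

The displaced element is "the pilot" (word 2).
It is linked across 1 clause boundary (Ø).
It functions as the subject of "vanished", so the gap sits immediately after word 5 ("suspected").
Base order: Ingrid suspected the pilot vanished while Ahmed had listened to the suspect.

5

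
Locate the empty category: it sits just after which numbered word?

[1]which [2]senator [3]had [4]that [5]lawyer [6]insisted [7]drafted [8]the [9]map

The displaced element is "which senator" (word 2).
It is linked across 1 clause boundary (Ø).
It functions as the subject of "drafted", so the gap sits immediately after word 6 ("insisted").
Base order: That lawyer had insisted which senator drafted the map.

6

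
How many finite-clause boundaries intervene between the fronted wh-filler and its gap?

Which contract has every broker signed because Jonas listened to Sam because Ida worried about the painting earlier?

0

"which contract" originates inside the matrix clause — no clause boundary is crossed.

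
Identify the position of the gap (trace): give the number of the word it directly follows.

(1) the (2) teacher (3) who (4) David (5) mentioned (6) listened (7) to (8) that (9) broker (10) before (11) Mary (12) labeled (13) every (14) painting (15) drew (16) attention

The displaced element is "the teacher" (word 2).
It is linked across 1 clause boundary (Ø).
It functions as the subject of "listened", so the gap sits immediately after word 5 ("mentioned").
Base order: David mentioned that the teacher listened to that broker before Mary labeled every painting.

5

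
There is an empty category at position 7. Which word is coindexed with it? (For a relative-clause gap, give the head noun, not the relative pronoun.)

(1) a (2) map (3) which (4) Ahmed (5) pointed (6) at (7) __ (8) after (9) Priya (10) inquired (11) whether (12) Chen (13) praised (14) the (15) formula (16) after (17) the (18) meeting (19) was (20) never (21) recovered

2

The gap at 7 is the prepositional object of "pointed", inside a relative clause.
The relative pronoun is "which" (word 3); it is bound by the head noun immediately before it.
Its filler is the head noun "map", at word 2.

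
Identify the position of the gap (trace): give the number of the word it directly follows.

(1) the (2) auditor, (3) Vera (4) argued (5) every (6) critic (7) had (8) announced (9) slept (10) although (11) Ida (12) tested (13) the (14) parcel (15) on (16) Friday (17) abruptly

The displaced element is "the auditor" (word 2).
It is linked across 2 clause boundaries (Ø → Ø).
It functions as the subject of "slept", so the gap sits immediately after word 8 ("announced").
Base order: Vera argued every critic had announced that the auditor slept although Ida tested the parcel on Friday abruptly.

8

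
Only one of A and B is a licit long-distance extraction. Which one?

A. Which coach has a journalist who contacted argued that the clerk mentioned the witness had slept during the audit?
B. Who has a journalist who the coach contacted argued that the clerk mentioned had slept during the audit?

B

In A, the wh-phrase is extracted from inside a complex-NP island (relative clause) (introduced by "who"), which blocks movement.
In B, the extraction path crosses only that-complement boundaries, which are transparent.
So B is grammatical.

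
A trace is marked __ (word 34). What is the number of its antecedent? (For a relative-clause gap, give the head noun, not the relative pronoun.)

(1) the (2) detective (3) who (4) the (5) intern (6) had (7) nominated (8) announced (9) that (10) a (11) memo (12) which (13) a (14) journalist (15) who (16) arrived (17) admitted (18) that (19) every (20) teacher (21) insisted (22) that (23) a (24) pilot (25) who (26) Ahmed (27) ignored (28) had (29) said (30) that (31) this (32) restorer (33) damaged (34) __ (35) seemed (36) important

11

The gap at 34 is the object of "damaged", inside a relative clause.
The relative pronoun is "which" (word 12); it is bound by the head noun immediately before it.
Its filler is the head noun "memo", at word 11.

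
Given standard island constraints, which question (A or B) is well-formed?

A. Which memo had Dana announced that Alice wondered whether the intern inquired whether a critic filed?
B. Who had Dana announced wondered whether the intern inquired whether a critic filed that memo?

In A, the wh-phrase is extracted from inside a wh-island (introduced by "whether"), which blocks movement.
In B, the extraction path crosses only that-complement boundaries, which are transparent.
So B is grammatical.

B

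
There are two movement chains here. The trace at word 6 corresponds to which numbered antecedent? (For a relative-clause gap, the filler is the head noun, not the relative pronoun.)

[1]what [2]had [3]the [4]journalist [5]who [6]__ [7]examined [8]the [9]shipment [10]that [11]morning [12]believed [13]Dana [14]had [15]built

The marked gap is inside the relative clause, the subject of "examined".
Its filler is the head noun "journalist" (via "who"), at word 4.
(The other dependency links word 1 to a gap after word 15.)

4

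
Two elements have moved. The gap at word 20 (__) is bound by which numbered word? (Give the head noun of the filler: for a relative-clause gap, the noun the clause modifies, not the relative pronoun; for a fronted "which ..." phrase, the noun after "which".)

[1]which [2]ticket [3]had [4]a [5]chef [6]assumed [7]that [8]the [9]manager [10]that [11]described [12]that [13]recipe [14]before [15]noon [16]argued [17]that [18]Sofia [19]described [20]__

The marked gap is the direct object of "described".
Its filler is the fronted wh-phrase "which ticket", at word 2.
(The other dependency links word 9 to a gap after word 10.)

2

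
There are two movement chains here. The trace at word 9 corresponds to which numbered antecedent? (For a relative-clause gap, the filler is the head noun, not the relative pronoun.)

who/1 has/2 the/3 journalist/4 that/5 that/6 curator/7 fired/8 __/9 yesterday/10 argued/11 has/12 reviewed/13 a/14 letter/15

The marked gap is inside the relative clause, the direct object of "fired".
Its filler is the head noun "journalist" (via "that"), at word 4.
(The other dependency links word 1 to a gap after word 11.)

4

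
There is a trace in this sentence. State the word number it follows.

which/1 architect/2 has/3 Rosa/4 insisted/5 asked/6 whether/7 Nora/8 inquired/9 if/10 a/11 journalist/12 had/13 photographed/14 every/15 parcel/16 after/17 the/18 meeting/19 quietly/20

5

The displaced element is "which architect" (word 2).
It is linked across 1 clause boundary (Ø).
It functions as the subject of "asked", so the gap sits immediately after word 5 ("insisted").
Base order: Rosa has insisted that which architect asked whether Nora inquired if a journalist had photographed every parcel after the meeting quietly.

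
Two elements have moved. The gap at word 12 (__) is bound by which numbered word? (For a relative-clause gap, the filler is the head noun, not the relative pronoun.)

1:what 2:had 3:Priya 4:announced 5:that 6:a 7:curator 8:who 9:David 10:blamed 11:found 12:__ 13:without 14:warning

The marked gap is the direct object of "found".
Its filler is the fronted wh-phrase "what", at word 1.
(The other dependency links word 7 to a gap after word 10.)

1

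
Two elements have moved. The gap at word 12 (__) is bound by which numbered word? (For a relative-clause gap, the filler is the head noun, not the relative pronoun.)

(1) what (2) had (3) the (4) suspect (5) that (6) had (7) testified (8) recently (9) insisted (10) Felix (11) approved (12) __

1

The marked gap is the direct object of "approved".
Its filler is the fronted wh-phrase "what", at word 1.
(The other dependency links word 4 to a gap after word 5.)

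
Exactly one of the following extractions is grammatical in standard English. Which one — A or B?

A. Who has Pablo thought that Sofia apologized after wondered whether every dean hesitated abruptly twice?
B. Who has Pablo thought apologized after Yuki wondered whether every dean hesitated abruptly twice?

In A, the wh-phrase is extracted from inside an adjunct island (introduced by "after"), which blocks movement.
In B, the extraction path crosses only that-complement boundaries, which are transparent.
So B is grammatical.

B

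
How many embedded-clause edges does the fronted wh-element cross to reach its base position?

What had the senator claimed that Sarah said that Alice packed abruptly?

2

"what" is extracted from the object of "packed".
Boundaries crossed, outermost first: [that], [that] — 2 in total.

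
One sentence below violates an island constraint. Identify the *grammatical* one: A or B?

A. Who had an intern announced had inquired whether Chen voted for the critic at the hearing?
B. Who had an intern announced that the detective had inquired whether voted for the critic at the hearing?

In B, the wh-phrase is extracted from inside a wh-island (introduced by "whether"), which blocks movement.
In A, the extraction path crosses only that-complement boundaries, which are transparent.
So A is grammatical.

A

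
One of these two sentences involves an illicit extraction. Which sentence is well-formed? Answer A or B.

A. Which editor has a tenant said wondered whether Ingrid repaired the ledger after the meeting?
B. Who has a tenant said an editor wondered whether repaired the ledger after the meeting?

A

In B, the wh-phrase is extracted from inside a wh-island (introduced by "whether"), which blocks movement.
In A, the extraction path crosses only that-complement boundaries, which are transparent.
So A is grammatical.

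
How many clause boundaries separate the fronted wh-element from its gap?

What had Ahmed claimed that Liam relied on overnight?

"what" is extracted from the PP object of "relied".
Boundaries crossed, outermost first: [that] — 1 in total.

1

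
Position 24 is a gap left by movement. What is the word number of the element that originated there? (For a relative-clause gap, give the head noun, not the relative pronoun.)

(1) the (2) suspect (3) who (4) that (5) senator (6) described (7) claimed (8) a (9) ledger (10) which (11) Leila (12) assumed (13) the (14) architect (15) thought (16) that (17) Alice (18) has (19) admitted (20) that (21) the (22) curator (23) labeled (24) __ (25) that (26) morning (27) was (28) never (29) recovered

9

The gap at 24 is the object of "labeled", inside a relative clause.
The relative pronoun is "which" (word 10); it is bound by the head noun immediately before it.
Its filler is the head noun "ledger", at word 9.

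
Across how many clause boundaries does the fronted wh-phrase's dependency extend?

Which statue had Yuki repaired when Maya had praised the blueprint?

"which statue" originates inside the matrix clause — no clause boundary is crossed.

0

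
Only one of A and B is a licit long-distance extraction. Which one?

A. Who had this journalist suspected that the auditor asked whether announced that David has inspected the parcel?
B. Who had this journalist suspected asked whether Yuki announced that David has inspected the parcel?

In A, the wh-phrase is extracted from inside a wh-island (introduced by "whether"), which blocks movement.
In B, the extraction path crosses only that-complement boundaries, which are transparent.
So B is grammatical.

B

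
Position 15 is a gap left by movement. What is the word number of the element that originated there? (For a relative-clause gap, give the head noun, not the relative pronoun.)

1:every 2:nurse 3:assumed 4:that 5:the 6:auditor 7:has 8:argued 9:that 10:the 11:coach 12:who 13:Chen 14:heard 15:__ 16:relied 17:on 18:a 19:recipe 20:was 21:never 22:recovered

11

The gap at 15 is the subject of "relied", inside a relative clause.
The relative pronoun is "who" (word 12); it is bound by the head noun immediately before it.
Its filler is the head noun "coach", at word 11.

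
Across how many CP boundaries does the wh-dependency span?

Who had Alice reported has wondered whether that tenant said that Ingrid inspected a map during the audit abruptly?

1

"who" is extracted from the subject of "wondered".
Boundaries crossed, outermost first: [Ø] — 1 in total.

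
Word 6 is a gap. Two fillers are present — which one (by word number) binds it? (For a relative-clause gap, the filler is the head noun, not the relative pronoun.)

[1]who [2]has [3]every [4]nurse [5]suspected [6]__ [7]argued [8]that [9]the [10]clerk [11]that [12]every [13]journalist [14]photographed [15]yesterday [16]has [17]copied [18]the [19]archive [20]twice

The marked gap is the subject of "argued".
Its filler is the fronted wh-phrase "who", at word 1.
(The other dependency links word 10 to a gap after word 14.)

1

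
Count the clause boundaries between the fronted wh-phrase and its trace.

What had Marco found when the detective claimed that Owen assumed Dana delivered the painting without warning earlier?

0

"what" originates inside the matrix clause — no clause boundary is crossed.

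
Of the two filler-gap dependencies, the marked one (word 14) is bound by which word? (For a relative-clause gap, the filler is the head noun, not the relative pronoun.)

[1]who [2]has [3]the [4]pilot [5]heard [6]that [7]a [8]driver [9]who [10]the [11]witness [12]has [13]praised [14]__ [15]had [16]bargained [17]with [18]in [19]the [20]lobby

The marked gap is inside the relative clause, the direct object of "praised".
Its filler is the head noun "driver" (via "who"), at word 8.
(The other dependency links word 1 to a gap after word 17.)

8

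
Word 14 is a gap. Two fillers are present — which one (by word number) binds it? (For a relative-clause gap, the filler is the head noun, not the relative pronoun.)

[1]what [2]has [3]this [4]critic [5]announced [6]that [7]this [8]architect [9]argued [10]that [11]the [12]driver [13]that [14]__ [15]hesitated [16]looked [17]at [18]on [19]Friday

12

The marked gap is inside the relative clause, the subject of "hesitated".
Its filler is the head noun "driver" (via "that"), at word 12.
(The other dependency links word 1 to a gap after word 17.)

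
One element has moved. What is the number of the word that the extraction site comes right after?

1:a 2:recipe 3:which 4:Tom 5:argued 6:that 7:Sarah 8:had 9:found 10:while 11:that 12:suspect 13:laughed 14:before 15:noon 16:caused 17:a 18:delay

9

The displaced element is "a recipe" (word 2).
It is linked across 1 clause boundary (that).
It functions as the direct object of "found", so the gap sits immediately after word 9 ("found").
Base order: Tom argued that Sarah had found a recipe while that suspect laughed before noon.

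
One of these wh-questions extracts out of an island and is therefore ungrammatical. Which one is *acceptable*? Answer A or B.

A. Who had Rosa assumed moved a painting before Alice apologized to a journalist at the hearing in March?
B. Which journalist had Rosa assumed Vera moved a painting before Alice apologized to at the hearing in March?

In B, the wh-phrase is extracted from inside an adjunct island (introduced by "before"), which blocks movement.
In A, the extraction path crosses only that-complement boundaries, which are transparent.
So A is grammatical.

A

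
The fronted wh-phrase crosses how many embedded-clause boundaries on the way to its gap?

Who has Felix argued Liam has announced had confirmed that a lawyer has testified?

2

"who" is extracted from the subject of "confirmed".
Boundaries crossed, outermost first: [Ø], [Ø] — 2 in total.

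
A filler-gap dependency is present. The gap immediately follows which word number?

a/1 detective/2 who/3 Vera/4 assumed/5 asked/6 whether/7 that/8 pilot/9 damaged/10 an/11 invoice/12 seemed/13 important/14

5

The displaced element is "a detective" (word 2).
It is linked across 1 clause boundary (Ø).
It functions as the subject of "asked", so the gap sits immediately after word 5 ("assumed").
Base order: Vera assumed a detective asked whether that pilot damaged an invoice.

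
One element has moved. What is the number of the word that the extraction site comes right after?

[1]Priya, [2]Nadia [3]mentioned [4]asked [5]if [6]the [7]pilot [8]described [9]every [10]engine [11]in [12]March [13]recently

The displaced element is "Priya" (word 1).
It is linked across 1 clause boundary (Ø).
It functions as the subject of "asked", so the gap sits immediately after word 3 ("mentioned").
Base order: Nadia mentioned that Priya asked if the pilot described every engine in March recently.

3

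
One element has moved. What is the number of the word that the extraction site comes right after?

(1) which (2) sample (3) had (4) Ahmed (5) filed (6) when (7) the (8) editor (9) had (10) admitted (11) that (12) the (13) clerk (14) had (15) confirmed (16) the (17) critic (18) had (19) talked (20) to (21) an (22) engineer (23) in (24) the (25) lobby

5

The displaced element is "which sample" (word 2).
It functions as the direct object of "filed", so the gap sits immediately after word 5 ("filed").
Base order: Ahmed had filed which sample when the editor had admitted that the clerk had confirmed the critic had talked to an engineer in the lobby.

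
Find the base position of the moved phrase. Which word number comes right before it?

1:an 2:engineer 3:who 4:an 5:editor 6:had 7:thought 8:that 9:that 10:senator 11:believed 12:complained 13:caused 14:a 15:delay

The displaced element is "an engineer" (word 2).
It is linked across 2 clause boundaries (that → Ø).
It functions as the subject of "complained", so the gap sits immediately after word 11 ("believed").
Base order: An editor had thought that that senator believed that an engineer complained.

11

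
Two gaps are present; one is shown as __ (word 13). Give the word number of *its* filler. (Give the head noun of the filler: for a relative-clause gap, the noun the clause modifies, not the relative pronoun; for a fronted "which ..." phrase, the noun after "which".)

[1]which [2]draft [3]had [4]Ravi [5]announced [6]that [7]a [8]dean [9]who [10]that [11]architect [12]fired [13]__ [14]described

The marked gap is inside the relative clause, the direct object of "fired".
Its filler is the head noun "dean" (via "who"), at word 8.
(The other dependency links word 2 to a gap after word 14.)

8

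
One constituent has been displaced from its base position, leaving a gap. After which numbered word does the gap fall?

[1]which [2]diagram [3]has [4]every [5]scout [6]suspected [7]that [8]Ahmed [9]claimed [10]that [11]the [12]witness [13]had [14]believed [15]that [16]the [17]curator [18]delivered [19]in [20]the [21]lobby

The displaced element is "which diagram" (word 2).
It is linked across 3 clause boundaries (that → that → that).
It functions as the direct object of "delivered", so the gap sits immediately after word 18 ("delivered").
Base order: Every scout has suspected that Ahmed claimed that the witness had believed that the curator delivered which diagram in the lobby.

18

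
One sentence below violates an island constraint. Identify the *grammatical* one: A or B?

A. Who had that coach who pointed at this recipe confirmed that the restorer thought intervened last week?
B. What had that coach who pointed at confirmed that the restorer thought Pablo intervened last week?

In B, the wh-phrase is extracted from inside a complex-NP island (relative clause) (introduced by "who"), which blocks movement.
In A, the extraction path crosses only that-complement boundaries, which are transparent.
So A is grammatical.

A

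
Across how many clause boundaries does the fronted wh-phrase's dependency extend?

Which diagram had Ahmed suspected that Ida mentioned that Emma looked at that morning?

"which diagram" is extracted from the PP object of "looked".
Boundaries crossed, outermost first: [that], [that] — 2 in total.

2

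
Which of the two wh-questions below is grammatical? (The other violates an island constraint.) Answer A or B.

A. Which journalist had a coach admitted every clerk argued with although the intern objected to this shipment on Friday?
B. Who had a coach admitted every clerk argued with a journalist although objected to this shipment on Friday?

A

In B, the wh-phrase is extracted from inside an adjunct island (introduced by "although"), which blocks movement.
In A, the extraction path crosses only that-complement boundaries, which are transparent.
So A is grammatical.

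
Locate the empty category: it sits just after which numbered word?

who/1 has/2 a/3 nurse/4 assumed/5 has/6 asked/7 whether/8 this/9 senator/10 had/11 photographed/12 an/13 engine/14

5

The displaced element is "who" (word 1).
It is linked across 1 clause boundary (Ø).
It functions as the subject of "asked", so the gap sits immediately after word 5 ("assumed").
Base order: A nurse has assumed who has asked whether this senator had photographed an engine.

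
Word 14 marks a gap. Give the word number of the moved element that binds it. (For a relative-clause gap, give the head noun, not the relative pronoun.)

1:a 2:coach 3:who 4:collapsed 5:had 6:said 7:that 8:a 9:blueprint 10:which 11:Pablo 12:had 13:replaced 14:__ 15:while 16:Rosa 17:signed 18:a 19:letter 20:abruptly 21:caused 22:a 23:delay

The gap at 14 is the object of "replaced", inside a relative clause.
The relative pronoun is "which" (word 10); it is bound by the head noun immediately before it.
Its filler is the head noun "blueprint", at word 9.

9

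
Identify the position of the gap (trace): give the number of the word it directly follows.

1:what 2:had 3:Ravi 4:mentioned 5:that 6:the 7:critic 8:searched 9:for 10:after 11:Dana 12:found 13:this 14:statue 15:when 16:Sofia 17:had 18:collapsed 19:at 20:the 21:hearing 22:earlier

9

The displaced element is "what" (word 1).
It is linked across 1 clause boundary (that).
It functions as the object of the preposition "for" of "searched", so the gap sits immediately after word 9 ("for").
Base order: Ravi had mentioned that the critic searched for what after Dana found this statue when Sofia had collapsed at the hearing earlier.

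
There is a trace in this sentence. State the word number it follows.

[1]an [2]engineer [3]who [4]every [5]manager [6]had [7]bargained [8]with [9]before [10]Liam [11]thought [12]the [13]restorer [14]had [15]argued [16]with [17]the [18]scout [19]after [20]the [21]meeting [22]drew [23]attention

8

The displaced element is "an engineer" (word 2).
It functions as the object of the preposition "with" of "bargained", so the gap sits immediately after word 8 ("with").
Base order: Every manager had bargained with an engineer before Liam thought the restorer had argued with the scout after the meeting.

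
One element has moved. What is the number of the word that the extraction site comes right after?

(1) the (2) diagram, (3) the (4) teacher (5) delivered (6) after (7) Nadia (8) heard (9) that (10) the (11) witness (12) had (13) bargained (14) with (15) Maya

5

The displaced element is "the diagram" (word 2).
It functions as the direct object of "delivered", so the gap sits immediately after word 5 ("delivered").
Base order: The teacher delivered the diagram after Nadia heard that the witness had bargained with Maya.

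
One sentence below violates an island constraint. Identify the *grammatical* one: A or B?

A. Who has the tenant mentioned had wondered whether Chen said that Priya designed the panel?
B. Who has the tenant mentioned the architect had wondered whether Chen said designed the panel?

A

In B, the wh-phrase is extracted from inside a wh-island (introduced by "whether"), which blocks movement.
In A, the extraction path crosses only that-complement boundaries, which are transparent.
So A is grammatical.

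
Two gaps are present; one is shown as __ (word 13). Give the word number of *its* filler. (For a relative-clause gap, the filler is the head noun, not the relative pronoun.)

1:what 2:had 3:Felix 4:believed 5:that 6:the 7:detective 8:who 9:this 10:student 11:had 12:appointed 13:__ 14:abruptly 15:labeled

The marked gap is inside the relative clause, the direct object of "appointed".
Its filler is the head noun "detective" (via "who"), at word 7.
(The other dependency links word 1 to a gap after word 15.)

7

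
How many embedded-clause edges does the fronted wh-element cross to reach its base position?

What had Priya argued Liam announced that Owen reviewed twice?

"what" is extracted from the object of "reviewed".
Boundaries crossed, outermost first: [Ø], [that] — 2 in total.

2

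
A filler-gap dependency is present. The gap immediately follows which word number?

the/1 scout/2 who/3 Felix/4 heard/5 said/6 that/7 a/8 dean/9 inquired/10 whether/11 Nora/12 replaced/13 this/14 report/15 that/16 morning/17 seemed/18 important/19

The displaced element is "the scout" (word 2).
It is linked across 1 clause boundary (Ø).
It functions as the subject of "said", so the gap sits immediately after word 5 ("heard").
Base order: Felix heard the scout said that a dean inquired whether Nora replaced this report that morning.

5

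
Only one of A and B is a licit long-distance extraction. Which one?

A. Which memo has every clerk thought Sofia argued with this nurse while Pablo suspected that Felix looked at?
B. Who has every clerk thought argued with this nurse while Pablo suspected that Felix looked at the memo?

B

In A, the wh-phrase is extracted from inside an adjunct island (introduced by "while"), which blocks movement.
In B, the extraction path crosses only that-complement boundaries, which are transparent.
So B is grammatical.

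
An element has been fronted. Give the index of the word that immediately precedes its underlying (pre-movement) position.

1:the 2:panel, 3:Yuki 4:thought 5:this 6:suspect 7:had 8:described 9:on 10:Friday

The displaced element is "the panel" (word 2).
It is linked across 1 clause boundary (Ø).
It functions as the direct object of "described", so the gap sits immediately after word 8 ("described").
Base order: Yuki thought this suspect had described the panel on Friday.

8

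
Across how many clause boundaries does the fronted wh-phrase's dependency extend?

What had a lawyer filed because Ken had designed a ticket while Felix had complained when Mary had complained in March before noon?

0

"what" originates inside the matrix clause — no clause boundary is crossed.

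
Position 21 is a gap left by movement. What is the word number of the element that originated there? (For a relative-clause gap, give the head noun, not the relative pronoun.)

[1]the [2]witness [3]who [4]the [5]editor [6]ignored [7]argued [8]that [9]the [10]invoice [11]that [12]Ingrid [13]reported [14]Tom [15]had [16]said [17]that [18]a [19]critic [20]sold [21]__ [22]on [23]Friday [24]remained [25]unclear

10

The gap at 21 is the object of "sold", inside a relative clause.
The relative pronoun is "that" (word 11); it is bound by the head noun immediately before it.
Its filler is the head noun "invoice", at word 10.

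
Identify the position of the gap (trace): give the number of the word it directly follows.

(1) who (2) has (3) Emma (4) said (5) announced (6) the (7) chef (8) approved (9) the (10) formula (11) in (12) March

4

The displaced element is "who" (word 1).
It is linked across 1 clause boundary (Ø).
It functions as the subject of "announced", so the gap sits immediately after word 4 ("said").
Base order: Emma has said that who announced the chef approved the formula in March.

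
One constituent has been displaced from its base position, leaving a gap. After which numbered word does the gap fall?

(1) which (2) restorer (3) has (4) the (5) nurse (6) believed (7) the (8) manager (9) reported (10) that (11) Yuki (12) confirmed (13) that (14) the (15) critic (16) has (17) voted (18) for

The displaced element is "which restorer" (word 2).
It is linked across 3 clause boundaries (Ø → that → that).
It functions as the object of the preposition "for" of "voted", so the gap sits immediately after word 18 ("for").
Base order: The nurse has believed the manager reported that Yuki confirmed that the critic has voted for which restorer.

18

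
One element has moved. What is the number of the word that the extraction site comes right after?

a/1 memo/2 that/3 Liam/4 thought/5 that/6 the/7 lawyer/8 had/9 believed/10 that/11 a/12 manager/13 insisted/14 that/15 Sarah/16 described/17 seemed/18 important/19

The displaced element is "a memo" (word 2).
It is linked across 3 clause boundaries (that → that → that).
It functions as the direct object of "described", so the gap sits immediately after word 17 ("described").
Base order: Liam thought that the lawyer had believed that a manager insisted that Sarah described a memo.

17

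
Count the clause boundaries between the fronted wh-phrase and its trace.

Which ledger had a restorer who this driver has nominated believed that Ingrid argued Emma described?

"which ledger" is extracted from the object of "described".
Boundaries crossed, outermost first: [that], [Ø] — 2 in total.

2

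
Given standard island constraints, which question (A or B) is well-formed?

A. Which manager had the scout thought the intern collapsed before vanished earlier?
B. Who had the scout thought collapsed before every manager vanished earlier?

In A, the wh-phrase is extracted from inside an adjunct island (introduced by "before"), which blocks movement.
In B, the extraction path crosses only that-complement boundaries, which are transparent.
So B is grammatical.

B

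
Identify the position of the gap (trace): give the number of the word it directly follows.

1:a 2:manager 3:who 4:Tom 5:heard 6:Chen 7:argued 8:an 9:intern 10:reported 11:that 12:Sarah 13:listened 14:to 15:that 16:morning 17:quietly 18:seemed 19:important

The displaced element is "a manager" (word 2).
It is linked across 3 clause boundaries (Ø → Ø → that).
It functions as the object of the preposition "to" of "listened", so the gap sits immediately after word 14 ("to").
Base order: Tom heard Chen argued an intern reported that Sarah listened to a manager that morning quietly.

14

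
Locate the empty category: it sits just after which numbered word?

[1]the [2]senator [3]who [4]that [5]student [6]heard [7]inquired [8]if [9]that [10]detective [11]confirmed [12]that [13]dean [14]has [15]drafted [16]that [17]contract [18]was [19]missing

6

The displaced element is "the senator" (word 2).
It is linked across 1 clause boundary (Ø).
It functions as the subject of "inquired", so the gap sits immediately after word 6 ("heard").
Base order: That student heard that the senator inquired if that detective confirmed that dean has drafted that contract.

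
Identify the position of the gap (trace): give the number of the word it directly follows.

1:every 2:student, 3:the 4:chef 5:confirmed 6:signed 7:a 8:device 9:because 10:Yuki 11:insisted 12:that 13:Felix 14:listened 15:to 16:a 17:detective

5

The displaced element is "every student" (word 2).
It is linked across 1 clause boundary (Ø).
It functions as the subject of "signed", so the gap sits immediately after word 5 ("confirmed").
Base order: The chef confirmed that every student signed a device because Yuki insisted that Felix listened to a detective.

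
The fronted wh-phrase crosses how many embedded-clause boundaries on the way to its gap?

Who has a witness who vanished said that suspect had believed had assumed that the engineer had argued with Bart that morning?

2

"who" is extracted from the subject of "assumed".
Boundaries crossed, outermost first: [Ø], [Ø] — 2 in total.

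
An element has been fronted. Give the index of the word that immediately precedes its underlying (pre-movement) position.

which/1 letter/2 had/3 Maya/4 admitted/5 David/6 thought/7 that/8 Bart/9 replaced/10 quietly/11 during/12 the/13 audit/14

The displaced element is "which letter" (word 2).
It is linked across 2 clause boundaries (Ø → that).
It functions as the direct object of "replaced", so the gap sits immediately after word 10 ("replaced").
Base order: Maya had admitted David thought that Bart replaced which letter quietly during the audit.

10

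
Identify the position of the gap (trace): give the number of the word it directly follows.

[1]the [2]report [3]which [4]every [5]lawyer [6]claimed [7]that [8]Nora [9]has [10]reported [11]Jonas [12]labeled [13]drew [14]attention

The displaced element is "the report" (word 2).
It is linked across 2 clause boundaries (that → Ø).
It functions as the direct object of "labeled", so the gap sits immediately after word 12 ("labeled").
Base order: Every lawyer claimed that Nora has reported Jonas labeled the report.

12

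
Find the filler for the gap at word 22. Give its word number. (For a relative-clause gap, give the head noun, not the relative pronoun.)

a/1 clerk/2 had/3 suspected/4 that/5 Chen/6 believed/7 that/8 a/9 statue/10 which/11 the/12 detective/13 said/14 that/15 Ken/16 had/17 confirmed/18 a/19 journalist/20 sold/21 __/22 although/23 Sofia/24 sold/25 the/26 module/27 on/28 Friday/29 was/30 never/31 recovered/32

10

The gap at 22 is the object of "sold", inside a relative clause.
The relative pronoun is "which" (word 11); it is bound by the head noun immediately before it.
Its filler is the head noun "statue", at word 10.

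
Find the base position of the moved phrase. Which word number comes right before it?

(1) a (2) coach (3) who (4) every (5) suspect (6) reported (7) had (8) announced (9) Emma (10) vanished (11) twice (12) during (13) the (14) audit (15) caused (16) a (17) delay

6

The displaced element is "a coach" (word 2).
It is linked across 1 clause boundary (Ø).
It functions as the subject of "announced", so the gap sits immediately after word 6 ("reported").
Base order: Every suspect reported a coach had announced Emma vanished twice during the audit.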